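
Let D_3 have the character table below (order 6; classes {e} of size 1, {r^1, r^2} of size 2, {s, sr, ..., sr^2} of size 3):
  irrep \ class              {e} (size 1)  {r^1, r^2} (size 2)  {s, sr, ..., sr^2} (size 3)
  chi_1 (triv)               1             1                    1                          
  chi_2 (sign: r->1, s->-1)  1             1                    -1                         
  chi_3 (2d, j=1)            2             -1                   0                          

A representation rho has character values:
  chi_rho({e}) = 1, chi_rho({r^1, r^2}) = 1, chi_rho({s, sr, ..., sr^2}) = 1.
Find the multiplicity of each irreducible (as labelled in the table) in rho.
Multiplicities: chi_1: 1, chi_2: 0, chi_3: 0.

Use <chi_rho, chi> = (1/|G|) sum_C |C| * chi_rho(C) * conj(chi(C)) with |G| = 6 for each irreducible chi in the table:
  <chi_rho, chi_1> = (1/6)[1*(1)*conj(1) + 2*(1)*conj(1) + 3*(1)*conj(1)]
      = (1/6)[(1) + (2) + (3)] = 6/6 = 1
  <chi_rho, chi_2> = (1/6)[1*(1)*conj(1) + 2*(1)*conj(1) + 3*(1)*conj(-1)]
      = (1/6)[(1) + (2) + (-3)] = 0/6 = 0
  <chi_rho, chi_3> = (1/6)[1*(1)*conj(2) + 2*(1)*conj(-1) + 3*(1)*conj(0)]
      = (1/6)[(2) + (-2) + (0)] = 0/6 = 0
Dimension check: dim(rho) = sum (mult * dim) = 1*1 + 0*1 + 0*2 = 1 = chi_rho(e) = 1.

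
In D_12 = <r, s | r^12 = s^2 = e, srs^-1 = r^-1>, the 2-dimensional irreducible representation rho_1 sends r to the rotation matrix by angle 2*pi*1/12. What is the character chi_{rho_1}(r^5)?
chi_{rho_1}(r^5) = 2*cos(2*pi*1*5/12) = -sqrt(3)

Proof sketch: rho_1(r^5) is rotation by angle 2*pi*1*5/12, whose trace is 2*cos(2*pi*1*5/12) = -sqrt(3).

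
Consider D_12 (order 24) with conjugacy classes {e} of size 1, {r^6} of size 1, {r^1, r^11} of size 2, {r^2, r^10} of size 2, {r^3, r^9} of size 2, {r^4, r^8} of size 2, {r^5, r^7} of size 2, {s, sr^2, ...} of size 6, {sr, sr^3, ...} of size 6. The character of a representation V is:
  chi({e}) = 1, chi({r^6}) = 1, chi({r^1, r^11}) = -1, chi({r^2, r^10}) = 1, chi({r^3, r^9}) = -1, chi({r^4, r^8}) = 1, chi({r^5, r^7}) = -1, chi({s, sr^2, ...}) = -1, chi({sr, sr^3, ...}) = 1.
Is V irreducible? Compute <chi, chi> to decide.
Irreducible: <chi, chi> = 1.

Explanation: <chi, chi> = (1/|G|) sum_C |C| * |chi(C)|^2 = (1/24)[1*|1|^2 + 1*|1|^2 + 2*|-1|^2 + 2*|1|^2 + 2*|-1|^2 + 2*|1|^2 + 2*|-1|^2 + 6*|-1|^2 + 6*|1|^2]
  = (1/24)[(1) + (1) + (2) + (2) + (2) + (2) + (2) + (6) + (6)] = 24/24 = 1.
A character is irreducible iff <chi, chi> = 1, so this representation is irreducible.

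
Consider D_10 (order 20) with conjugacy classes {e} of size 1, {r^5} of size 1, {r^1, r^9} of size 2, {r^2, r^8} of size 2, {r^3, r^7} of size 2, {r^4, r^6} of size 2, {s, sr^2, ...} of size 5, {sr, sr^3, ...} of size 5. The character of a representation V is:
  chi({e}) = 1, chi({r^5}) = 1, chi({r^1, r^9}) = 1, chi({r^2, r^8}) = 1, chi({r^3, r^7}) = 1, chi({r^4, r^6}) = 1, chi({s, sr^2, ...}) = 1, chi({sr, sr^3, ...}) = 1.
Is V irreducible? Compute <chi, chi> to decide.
Irreducible: <chi, chi> = 1.

Argument: <chi, chi> = (1/|G|) sum_C |C| * |chi(C)|^2 = (1/20)[1*|1|^2 + 1*|1|^2 + 2*|1|^2 + 2*|1|^2 + 2*|1|^2 + 2*|1|^2 + 5*|1|^2 + 5*|1|^2]
  = (1/20)[(1) + (1) + (2) + (2) + (2) + (2) + (5) + (5)] = 20/20 = 1.
A character is irreducible iff <chi, chi> = 1, so this representation is irreducible.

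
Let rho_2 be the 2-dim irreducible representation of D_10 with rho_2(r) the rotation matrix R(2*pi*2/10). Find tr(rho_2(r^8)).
chi_{rho_2}(r^8) = 2*cos(2*pi*2*8/10) = -sqrt(5)/2 - 1/2

Solution. rho_2(r^8) is rotation by angle 2*pi*2*8/10, whose trace is 2*cos(2*pi*2*8/10) = -sqrt(5)/2 - 1/2.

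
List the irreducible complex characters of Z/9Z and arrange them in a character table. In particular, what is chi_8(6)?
Character table of Z/9Z (irreps indexed chi_0,...,chi_8 with chi_k(m) = zeta_9^(k*m), zeta_9 = exp(2*pi*i/9)):
  irrep \ class  {0} (size 1)  {1} (size 1)    {2} (size 1)    {3} (size 1)    {4} (size 1)    {5} (size 1)    {6} (size 1)    {7} (size 1)    {8} (size 1)  
  chi_0          1             1               1               1               1               1               1               1               1             
  chi_1          1             exp(2*I*pi/9)   exp(4*I*pi/9)   exp(2*I*pi/3)   exp(8*I*pi/9)   exp(-8*I*pi/9)  exp(-2*I*pi/3)  exp(-4*I*pi/9)  exp(-2*I*pi/9)
  chi_2          1             exp(4*I*pi/9)   exp(8*I*pi/9)   exp(-2*I*pi/3)  exp(-2*I*pi/9)  exp(2*I*pi/9)   exp(2*I*pi/3)   exp(-8*I*pi/9)  exp(-4*I*pi/9)
  chi_3          1             exp(2*I*pi/3)   exp(-2*I*pi/3)  1               exp(2*I*pi/3)   exp(-2*I*pi/3)  1               exp(2*I*pi/3)   exp(-2*I*pi/3)
  chi_4          1             exp(8*I*pi/9)   exp(-2*I*pi/9)  exp(2*I*pi/3)   exp(-4*I*pi/9)  exp(4*I*pi/9)   exp(-2*I*pi/3)  exp(2*I*pi/9)   exp(-8*I*pi/9)
  chi_5          1             exp(-8*I*pi/9)  exp(2*I*pi/9)   exp(-2*I*pi/3)  exp(4*I*pi/9)   exp(-4*I*pi/9)  exp(2*I*pi/3)   exp(-2*I*pi/9)  exp(8*I*pi/9) 
  chi_6          1             exp(-2*I*pi/3)  exp(2*I*pi/3)   1               exp(-2*I*pi/3)  exp(2*I*pi/3)   1               exp(-2*I*pi/3)  exp(2*I*pi/3) 
  chi_7          1             exp(-4*I*pi/9)  exp(-8*I*pi/9)  exp(2*I*pi/3)   exp(2*I*pi/9)   exp(-2*I*pi/9)  exp(-2*I*pi/3)  exp(8*I*pi/9)   exp(4*I*pi/9) 
  chi_8          1             exp(-2*I*pi/9)  exp(-4*I*pi/9)  exp(-2*I*pi/3)  exp(-8*I*pi/9)  exp(8*I*pi/9)   exp(2*I*pi/3)   exp(4*I*pi/9)   exp(2*I*pi/9) 

Spot check: chi_8(6) = zeta_9^(8*6) = zeta_9^48 = exp(2*I*pi/3).

Why: Z/9Z is abelian, so all 9 irreducible complex representations are 1-dimensional. They are given by chi_k(m) = zeta_9^(k*m) for k = 0,...,8. Row orthogonality: sum_m chi_k(m) conj(chi_l(m)) = 9 * [k = l].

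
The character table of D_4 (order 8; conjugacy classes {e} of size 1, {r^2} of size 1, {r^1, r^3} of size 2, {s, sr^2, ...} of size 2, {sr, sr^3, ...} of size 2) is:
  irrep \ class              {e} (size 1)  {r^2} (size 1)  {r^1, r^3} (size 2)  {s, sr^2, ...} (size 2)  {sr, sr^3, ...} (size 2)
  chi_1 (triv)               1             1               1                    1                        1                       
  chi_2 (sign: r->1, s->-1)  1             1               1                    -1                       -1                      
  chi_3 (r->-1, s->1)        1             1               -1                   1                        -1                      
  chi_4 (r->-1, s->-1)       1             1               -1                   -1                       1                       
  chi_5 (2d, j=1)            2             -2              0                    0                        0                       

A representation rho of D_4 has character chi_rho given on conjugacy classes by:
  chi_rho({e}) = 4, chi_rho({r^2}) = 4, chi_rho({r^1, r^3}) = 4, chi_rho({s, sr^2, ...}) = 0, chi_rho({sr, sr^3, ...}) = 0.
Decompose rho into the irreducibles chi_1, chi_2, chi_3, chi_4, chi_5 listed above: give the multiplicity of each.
Multiplicities: chi_1: 2, chi_2: 2, chi_3: 0, chi_4: 0, chi_5: 0.

Working: Use <chi_rho, chi> = (1/|G|) sum_C |C| * chi_rho(C) * conj(chi(C)) with |G| = 8 for each irreducible chi in the table:
  <chi_rho, chi_1> = (1/8)[1*(4)*conj(1) + 1*(4)*conj(1) + 2*(4)*conj(1) + 2*(0)*conj(1) + 2*(0)*conj(1)]
      = (1/8)[(4) + (4) + (8) + (0) + (0)] = 16/8 = 2
  <chi_rho, chi_2> = (1/8)[1*(4)*conj(1) + 1*(4)*conj(1) + 2*(4)*conj(1) + 2*(0)*conj(-1) + 2*(0)*conj(-1)]
      = (1/8)[(4) + (4) + (8) + (0) + (0)] = 16/8 = 2
  <chi_rho, chi_3> = (1/8)[1*(4)*conj(1) + 1*(4)*conj(1) + 2*(4)*conj(-1) + 2*(0)*conj(1) + 2*(0)*conj(-1)]
      = (1/8)[(4) + (4) + (-8) + (0) + (0)] = 0/8 = 0
  <chi_rho, chi_4> = (1/8)[1*(4)*conj(1) + 1*(4)*conj(1) + 2*(4)*conj(-1) + 2*(0)*conj(-1) + 2*(0)*conj(1)]
      = (1/8)[(4) + (4) + (-8) + (0) + (0)] = 0/8 = 0
  <chi_rho, chi_5> = (1/8)[1*(4)*conj(2) + 1*(4)*conj(-2) + 2*(4)*conj(0) + 2*(0)*conj(0) + 2*(0)*conj(0)]
      = (1/8)[(8) + (-8) + (0) + (0) + (0)] = 0/8 = 0
Dimension check: dim(rho) = sum (mult * dim) = 2*1 + 2*1 + 0*1 + 0*1 + 0*2 = 4 = chi_rho(e) = 4.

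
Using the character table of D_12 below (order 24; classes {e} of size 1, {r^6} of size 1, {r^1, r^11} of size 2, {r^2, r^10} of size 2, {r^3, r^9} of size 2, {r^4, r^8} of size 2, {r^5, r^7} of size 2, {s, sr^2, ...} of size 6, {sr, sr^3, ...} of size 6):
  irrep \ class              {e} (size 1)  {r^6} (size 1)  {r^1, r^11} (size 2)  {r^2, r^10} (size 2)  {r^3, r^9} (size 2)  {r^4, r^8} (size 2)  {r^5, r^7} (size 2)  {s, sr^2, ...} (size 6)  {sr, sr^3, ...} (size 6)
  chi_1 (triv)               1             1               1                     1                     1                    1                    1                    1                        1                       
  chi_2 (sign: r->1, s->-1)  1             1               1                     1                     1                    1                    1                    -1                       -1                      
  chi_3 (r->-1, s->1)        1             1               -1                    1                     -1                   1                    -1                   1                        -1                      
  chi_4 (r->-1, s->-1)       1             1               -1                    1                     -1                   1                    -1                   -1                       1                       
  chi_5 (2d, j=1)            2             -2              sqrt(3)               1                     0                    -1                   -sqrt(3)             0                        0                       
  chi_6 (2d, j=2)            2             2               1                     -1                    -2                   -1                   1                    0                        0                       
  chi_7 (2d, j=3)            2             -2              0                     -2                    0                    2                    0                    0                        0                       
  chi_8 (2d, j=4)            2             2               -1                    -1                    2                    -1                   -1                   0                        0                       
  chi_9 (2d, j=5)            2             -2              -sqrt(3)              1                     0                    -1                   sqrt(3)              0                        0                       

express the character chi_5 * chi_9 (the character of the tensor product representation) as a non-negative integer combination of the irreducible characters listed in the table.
chi_5 tensor chi_9 = chi_3 + chi_4 + chi_8 (all other irreducibles have multiplicity 0).

Reasoning: The character of a tensor product is the pointwise product (chi_5 * chi_9)(C) = chi_5(C) * chi_9(C):
  {e}: (2)*(2), {r^6}: (-2)*(-2), {r^1, r^11}: (sqrt(3))*(-sqrt(3)), {r^2, r^10}: (1)*(1), {r^3, r^9}: (0)*(0), {r^4, r^8}: (-1)*(-1), {r^5, r^7}: (-sqrt(3))*(sqrt(3)), {s, sr^2, ...}: (0)*(0), {sr, sr^3, ...}: (0)*(0)
so (chi_5 * chi_9) takes values
  {e} -> 4, {r^6} -> 4, {r^1, r^11} -> -3, {r^2, r^10} -> 1, {r^3, r^9} -> 0, {r^4, r^8} -> 1, {r^5, r^7} -> -3, {s, sr^2, ...} -> 0, {sr, sr^3, ...} -> 0.
Now take the inner product of this character with each irreducible chi from the table, <chi_5*chi_9, chi> = (1/24) sum_C |C| (chi_5*chi_9)(C) conj(chi(C)):
  <chi_5*chi_9, chi_1> = (1/24)[1*(4)*conj(1) + 1*(4)*conj(1) + 2*(-3)*conj(1) + 2*(1)*conj(1) + 2*(0)*conj(1) + 2*(1)*conj(1) + 2*(-3)*conj(1) + 6*(0)*conj(1) + 6*(0)*conj(1)]
      = (1/24)[(4) + (4) + (-6) + (2) + (0) + (2) + (-6) + (0) + (0)] = 0/24 = 0
  <chi_5*chi_9, chi_2> = (1/24)[1*(4)*conj(1) + 1*(4)*conj(1) + 2*(-3)*conj(1) + 2*(1)*conj(1) + 2*(0)*conj(1) + 2*(1)*conj(1) + 2*(-3)*conj(1) + 6*(0)*conj(-1) + 6*(0)*conj(-1)]
      = (1/24)[(4) + (4) + (-6) + (2) + (0) + (2) + (-6) + (0) + (0)] = 0/24 = 0
  <chi_5*chi_9, chi_3> = (1/24)[1*(4)*conj(1) + 1*(4)*conj(1) + 2*(-3)*conj(-1) + 2*(1)*conj(1) + 2*(0)*conj(-1) + 2*(1)*conj(1) + 2*(-3)*conj(-1) + 6*(0)*conj(1) + 6*(0)*conj(-1)]
      = (1/24)[(4) + (4) + (6) + (2) + (0) + (2) + (6) + (0) + (0)] = 24/24 = 1
  <chi_5*chi_9, chi_4> = (1/24)[1*(4)*conj(1) + 1*(4)*conj(1) + 2*(-3)*conj(-1) + 2*(1)*conj(1) + 2*(0)*conj(-1) + 2*(1)*conj(1) + 2*(-3)*conj(-1) + 6*(0)*conj(-1) + 6*(0)*conj(1)]
      = (1/24)[(4) + (4) + (6) + (2) + (0) + (2) + (6) + (0) + (0)] = 24/24 = 1
  <chi_5*chi_9, chi_5> = (1/24)[1*(4)*conj(2) + 1*(4)*conj(-2) + 2*(-3)*conj(sqrt(3)) + 2*(1)*conj(1) + 2*(0)*conj(0) + 2*(1)*conj(-1) + 2*(-3)*conj(-sqrt(3)) + 6*(0)*conj(0) + 6*(0)*conj(0)]
      = (1/24)[(8) + (-8) + (-6*sqrt(3)) + (2) + (0) + (-2) + (6*sqrt(3)) + (0) + (0)] = 0/24 = 0
  <chi_5*chi_9, chi_6> = (1/24)[1*(4)*conj(2) + 1*(4)*conj(2) + 2*(-3)*conj(1) + 2*(1)*conj(-1) + 2*(0)*conj(-2) + 2*(1)*conj(-1) + 2*(-3)*conj(1) + 6*(0)*conj(0) + 6*(0)*conj(0)]
      = (1/24)[(8) + (8) + (-6) + (-2) + (0) + (-2) + (-6) + (0) + (0)] = 0/24 = 0
  <chi_5*chi_9, chi_7> = (1/24)[1*(4)*conj(2) + 1*(4)*conj(-2) + 2*(-3)*conj(0) + 2*(1)*conj(-2) + 2*(0)*conj(0) + 2*(1)*conj(2) + 2*(-3)*conj(0) + 6*(0)*conj(0) + 6*(0)*conj(0)]
      = (1/24)[(8) + (-8) + (0) + (-4) + (0) + (4) + (0) + (0) + (0)] = 0/24 = 0
  <chi_5*chi_9, chi_8> = (1/24)[1*(4)*conj(2) + 1*(4)*conj(2) + 2*(-3)*conj(-1) + 2*(1)*conj(-1) + 2*(0)*conj(2) + 2*(1)*conj(-1) + 2*(-3)*conj(-1) + 6*(0)*conj(0) + 6*(0)*conj(0)]
      = (1/24)[(8) + (8) + (6) + (-2) + (0) + (-2) + (6) + (0) + (0)] = 24/24 = 1
  <chi_5*chi_9, chi_9> = (1/24)[1*(4)*conj(2) + 1*(4)*conj(-2) + 2*(-3)*conj(-sqrt(3)) + 2*(1)*conj(1) + 2*(0)*conj(0) + 2*(1)*conj(-1) + 2*(-3)*conj(sqrt(3)) + 6*(0)*conj(0) + 6*(0)*conj(0)]
      = (1/24)[(8) + (-8) + (6*sqrt(3)) + (2) + (0) + (-2) + (-6*sqrt(3)) + (0) + (0)] = 0/24 = 0
Hence the multiplicities are chi_3: 1, chi_4: 1, chi_8: 1. Dimension check: dim(chi_5)*dim(chi_9) = 2*2 = 4 and sum (mult * dim) = 1*1 + 1*1 + 1*2 = 4.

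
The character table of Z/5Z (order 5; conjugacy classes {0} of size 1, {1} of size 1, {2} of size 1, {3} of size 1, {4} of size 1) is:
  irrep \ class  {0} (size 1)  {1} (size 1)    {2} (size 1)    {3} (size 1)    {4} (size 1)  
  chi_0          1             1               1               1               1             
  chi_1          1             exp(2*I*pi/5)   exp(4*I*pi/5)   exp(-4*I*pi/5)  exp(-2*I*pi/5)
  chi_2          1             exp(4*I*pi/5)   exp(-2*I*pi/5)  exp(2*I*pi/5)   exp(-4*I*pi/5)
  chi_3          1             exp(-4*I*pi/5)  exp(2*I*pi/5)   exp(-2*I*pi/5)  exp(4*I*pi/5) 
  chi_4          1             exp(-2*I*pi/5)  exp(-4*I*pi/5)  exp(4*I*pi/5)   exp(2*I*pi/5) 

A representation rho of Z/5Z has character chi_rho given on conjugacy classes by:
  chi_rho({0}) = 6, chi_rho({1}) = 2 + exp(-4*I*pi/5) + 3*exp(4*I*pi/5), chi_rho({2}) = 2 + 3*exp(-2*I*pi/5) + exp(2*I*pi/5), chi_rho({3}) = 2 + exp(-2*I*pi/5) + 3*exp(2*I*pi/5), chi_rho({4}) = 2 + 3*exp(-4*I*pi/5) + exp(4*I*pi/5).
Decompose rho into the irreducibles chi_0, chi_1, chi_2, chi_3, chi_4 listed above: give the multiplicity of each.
Multiplicities: chi_0: 2, chi_1: 0, chi_2: 3, chi_3: 1, chi_4: 0.

Reasoning: Use <chi_rho, chi> = (1/|G|) sum_C |C| * chi_rho(C) * conj(chi(C)) with |G| = 5 for each irreducible chi in the table:
  <chi_rho, chi_0> = (1/5)[1*(6)*conj(1) + 1*(2 + exp(-4*I*pi/5) + 3*exp(4*I*pi/5))*conj(1) + 1*(2 + 3*exp(-2*I*pi/5) + exp(2*I*pi/5))*conj(1) + 1*(2 + exp(-2*I*pi/5) + 3*exp(2*I*pi/5))*conj(1) + 1*(2 + 3*exp(-4*I*pi/5) + exp(4*I*pi/5))*conj(1)]
      = (1/5)[(6) + (2 + exp(-4*I*pi/5) + 3*exp(4*I*pi/5)) + (2 + 3*exp(-2*I*pi/5) + exp(2*I*pi/5)) + (2 + exp(-2*I*pi/5) + 3*exp(2*I*pi/5)) + (2 + 3*exp(-4*I*pi/5) + exp(4*I*pi/5))] = 10/5 = 2
  <chi_rho, chi_1> = (1/5)[1*(6)*conj(1) + 1*(2 + exp(-4*I*pi/5) + 3*exp(4*I*pi/5))*conj(exp(2*I*pi/5)) + 1*(2 + 3*exp(-2*I*pi/5) + exp(2*I*pi/5))*conj(exp(4*I*pi/5)) + 1*(2 + exp(-2*I*pi/5) + 3*exp(2*I*pi/5))*conj(exp(-4*I*pi/5)) + 1*(2 + 3*exp(-4*I*pi/5) + exp(4*I*pi/5))*conj(exp(-2*I*pi/5))]
      = (1/5)[(6) + (2*exp(-2*I*pi/5) + exp(4*I*pi/5) + 3*exp(2*I*pi/5)) + (2*exp(-4*I*pi/5) + exp(-2*I*pi/5) + 3*exp(4*I*pi/5)) + (3*exp(-4*I*pi/5) + exp(2*I*pi/5) + 2*exp(4*I*pi/5)) + (3*exp(-2*I*pi/5) + exp(-4*I*pi/5) + 2*exp(2*I*pi/5))] = 0/5 = 0
  <chi_rho, chi_2> = (1/5)[1*(6)*conj(1) + 1*(2 + exp(-4*I*pi/5) + 3*exp(4*I*pi/5))*conj(exp(4*I*pi/5)) + 1*(2 + 3*exp(-2*I*pi/5) + exp(2*I*pi/5))*conj(exp(-2*I*pi/5)) + 1*(2 + exp(-2*I*pi/5) + 3*exp(2*I*pi/5))*conj(exp(2*I*pi/5)) + 1*(2 + 3*exp(-4*I*pi/5) + exp(4*I*pi/5))*conj(exp(-4*I*pi/5))]
      = (1/5)[(6) + (3 + 2*exp(-4*I*pi/5) + exp(2*I*pi/5)) + (3 + exp(4*I*pi/5) + 2*exp(2*I*pi/5)) + (3 + 2*exp(-2*I*pi/5) + exp(-4*I*pi/5)) + (3 + exp(-2*I*pi/5) + 2*exp(4*I*pi/5))] = 15/5 = 3
  <chi_rho, chi_3> = (1/5)[1*(6)*conj(1) + 1*(2 + exp(-4*I*pi/5) + 3*exp(4*I*pi/5))*conj(exp(-4*I*pi/5)) + 1*(2 + 3*exp(-2*I*pi/5) + exp(2*I*pi/5))*conj(exp(2*I*pi/5)) + 1*(2 + exp(-2*I*pi/5) + 3*exp(2*I*pi/5))*conj(exp(-2*I*pi/5)) + 1*(2 + 3*exp(-4*I*pi/5) + exp(4*I*pi/5))*conj(exp(4*I*pi/5))]
      = (1/5)[(6) + (1 + 3*exp(-2*I*pi/5) + 2*exp(4*I*pi/5)) + (1 + 2*exp(-2*I*pi/5) + 3*exp(-4*I*pi/5)) + (1 + 3*exp(4*I*pi/5) + 2*exp(2*I*pi/5)) + (1 + 2*exp(-4*I*pi/5) + 3*exp(2*I*pi/5))] = 5/5 = 1
  <chi_rho, chi_4> = (1/5)[1*(6)*conj(1) + 1*(2 + exp(-4*I*pi/5) + 3*exp(4*I*pi/5))*conj(exp(-2*I*pi/5)) + 1*(2 + 3*exp(-2*I*pi/5) + exp(2*I*pi/5))*conj(exp(-4*I*pi/5)) + 1*(2 + exp(-2*I*pi/5) + 3*exp(2*I*pi/5))*conj(exp(4*I*pi/5)) + 1*(2 + 3*exp(-4*I*pi/5) + exp(4*I*pi/5))*conj(exp(2*I*pi/5))]
      = (1/5)[(6) + (3*exp(-4*I*pi/5) + exp(-2*I*pi/5) + 2*exp(2*I*pi/5)) + (exp(-4*I*pi/5) + 2*exp(4*I*pi/5) + 3*exp(2*I*pi/5)) + (3*exp(-2*I*pi/5) + 2*exp(-4*I*pi/5) + exp(4*I*pi/5)) + (2*exp(-2*I*pi/5) + exp(2*I*pi/5) + 3*exp(4*I*pi/5))] = 0/5 = 0
(Exp terms are combined using exp(i*s)*conj(exp(i*t)) = exp(i*(s-t)), and sums of them are collapsed using the identity that for every m > 1 the m distinct m-th roots of unity sum to 0, e.g. 1 + exp(2*I*pi/3) + exp(-2*I*pi/3) = 0.)
Dimension check: dim(rho) = sum (mult * dim) = 2*1 + 0*1 + 3*1 + 1*1 + 0*1 = 6 = chi_rho(e) = 6.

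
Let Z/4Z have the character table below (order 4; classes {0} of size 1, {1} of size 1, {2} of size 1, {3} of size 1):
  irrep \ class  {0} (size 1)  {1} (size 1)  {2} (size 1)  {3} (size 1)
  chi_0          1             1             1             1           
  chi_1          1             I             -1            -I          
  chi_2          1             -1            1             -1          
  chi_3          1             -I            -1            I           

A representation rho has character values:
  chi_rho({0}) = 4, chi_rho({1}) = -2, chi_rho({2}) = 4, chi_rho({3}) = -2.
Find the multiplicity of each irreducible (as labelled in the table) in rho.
Multiplicities: chi_0: 1, chi_1: 0, chi_2: 3, chi_3: 0.

Why: Use <chi_rho, chi> = (1/|G|) sum_C |C| * chi_rho(C) * conj(chi(C)) with |G| = 4 for each irreducible chi in the table:
  <chi_rho, chi_0> = (1/4)[1*(4)*conj(1) + 1*(-2)*conj(1) + 1*(4)*conj(1) + 1*(-2)*conj(1)]
      = (1/4)[(4) + (-2) + (4) + (-2)] = 4/4 = 1
  <chi_rho, chi_1> = (1/4)[1*(4)*conj(1) + 1*(-2)*conj(I) + 1*(4)*conj(-1) + 1*(-2)*conj(-I)]
      = (1/4)[(4) + (2*I) + (-4) + (-2*I)] = 0/4 = 0
  <chi_rho, chi_2> = (1/4)[1*(4)*conj(1) + 1*(-2)*conj(-1) + 1*(4)*conj(1) + 1*(-2)*conj(-1)]
      = (1/4)[(4) + (2) + (4) + (2)] = 12/4 = 3
  <chi_rho, chi_3> = (1/4)[1*(4)*conj(1) + 1*(-2)*conj(-I) + 1*(4)*conj(-1) + 1*(-2)*conj(I)]
      = (1/4)[(4) + (-2*I) + (-4) + (2*I)] = 0/4 = 0
(Exp terms are combined using exp(i*s)*conj(exp(i*t)) = exp(i*(s-t)), and sums of them are collapsed using the identity that for every m > 1 the m distinct m-th roots of unity sum to 0, e.g. 1 + exp(2*I*pi/3) + exp(-2*I*pi/3) = 0.)
Dimension check: dim(rho) = sum (mult * dim) = 1*1 + 0*1 + 3*1 + 0*1 = 4 = chi_rho(e) = 4.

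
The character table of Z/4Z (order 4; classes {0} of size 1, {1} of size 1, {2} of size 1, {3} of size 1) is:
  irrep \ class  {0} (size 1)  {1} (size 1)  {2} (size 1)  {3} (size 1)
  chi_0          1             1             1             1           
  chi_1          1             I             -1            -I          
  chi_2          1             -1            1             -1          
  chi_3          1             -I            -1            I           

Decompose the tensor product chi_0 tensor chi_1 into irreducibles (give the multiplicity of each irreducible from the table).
chi_0 tensor chi_1 = chi_1 (all other irreducibles have multiplicity 0).

Solution. The character of a tensor product is the pointwise product (chi_0 * chi_1)(C) = chi_0(C) * chi_1(C):
  {0}: (1)*(1), {1}: (1)*(I), {2}: (1)*(-1), {3}: (1)*(-I)
so (chi_0 * chi_1) takes values
  {0} -> 1, {1} -> I, {2} -> -1, {3} -> -I.
Now take the inner product of this character with each irreducible chi from the table, <chi_0*chi_1, chi> = (1/4) sum_C |C| (chi_0*chi_1)(C) conj(chi(C)):
  <chi_0*chi_1, chi_0> = (1/4)[1*(1)*conj(1) + 1*(I)*conj(1) + 1*(-1)*conj(1) + 1*(-I)*conj(1)]
      = (1/4)[(1) + (I) + (-1) + (-I)] = 0/4 = 0
  <chi_0*chi_1, chi_1> = (1/4)[1*(1)*conj(1) + 1*(I)*conj(I) + 1*(-1)*conj(-1) + 1*(-I)*conj(-I)]
      = (1/4)[(1) + (1) + (1) + (1)] = 4/4 = 1
  <chi_0*chi_1, chi_2> = (1/4)[1*(1)*conj(1) + 1*(I)*conj(-1) + 1*(-1)*conj(1) + 1*(-I)*conj(-1)]
      = (1/4)[(1) + (-I) + (-1) + (I)] = 0/4 = 0
  <chi_0*chi_1, chi_3> = (1/4)[1*(1)*conj(1) + 1*(I)*conj(-I) + 1*(-1)*conj(-1) + 1*(-I)*conj(I)]
      = (1/4)[(1) + (-1) + (1) + (-1)] = 0/4 = 0
(Exp terms are combined using exp(i*s)*conj(exp(i*t)) = exp(i*(s-t)), and sums of them are collapsed using the identity that for every m > 1 the m distinct m-th roots of unity sum to 0, e.g. 1 + exp(2*I*pi/3) + exp(-2*I*pi/3) = 0.)
Hence the multiplicities are chi_1: 1. Dimension check: dim(chi_0)*dim(chi_1) = 1*1 = 1 and sum (mult * dim) = 1*1 = 1.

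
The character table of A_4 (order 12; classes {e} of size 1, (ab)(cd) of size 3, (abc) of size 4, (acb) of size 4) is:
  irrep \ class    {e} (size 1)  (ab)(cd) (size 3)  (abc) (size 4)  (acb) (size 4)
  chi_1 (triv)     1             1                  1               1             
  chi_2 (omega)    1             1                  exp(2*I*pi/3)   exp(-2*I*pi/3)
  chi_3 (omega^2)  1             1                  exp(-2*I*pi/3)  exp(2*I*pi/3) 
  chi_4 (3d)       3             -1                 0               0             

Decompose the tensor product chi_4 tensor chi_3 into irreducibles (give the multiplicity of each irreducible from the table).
chi_4 tensor chi_3 = chi_4 (all other irreducibles have multiplicity 0).

Proof sketch: The character of a tensor product is the pointwise product (chi_4 * chi_3)(C) = chi_4(C) * chi_3(C):
  {e}: (3)*(1), (ab)(cd): (-1)*(1), (abc): (0)*(exp(-2*I*pi/3)), (acb): (0)*(exp(2*I*pi/3))
so (chi_4 * chi_3) takes values
  {e} -> 3, (ab)(cd) -> -1, (abc) -> 0, (acb) -> 0.
Now take the inner product of this character with each irreducible chi from the table, <chi_4*chi_3, chi> = (1/12) sum_C |C| (chi_4*chi_3)(C) conj(chi(C)):
  <chi_4*chi_3, chi_1> = (1/12)[1*(3)*conj(1) + 3*(-1)*conj(1) + 4*(0)*conj(1) + 4*(0)*conj(1)]
      = (1/12)[(3) + (-3) + (0) + (0)] = 0/12 = 0
  <chi_4*chi_3, chi_2> = (1/12)[1*(3)*conj(1) + 3*(-1)*conj(1) + 4*(0)*conj(exp(2*I*pi/3)) + 4*(0)*conj(exp(-2*I*pi/3))]
      = (1/12)[(3) + (-3) + (0) + (0)] = 0/12 = 0
  <chi_4*chi_3, chi_3> = (1/12)[1*(3)*conj(1) + 3*(-1)*conj(1) + 4*(0)*conj(exp(-2*I*pi/3)) + 4*(0)*conj(exp(2*I*pi/3))]
      = (1/12)[(3) + (-3) + (0) + (0)] = 0/12 = 0
  <chi_4*chi_3, chi_4> = (1/12)[1*(3)*conj(3) + 3*(-1)*conj(-1) + 4*(0)*conj(0) + 4*(0)*conj(0)]
      = (1/12)[(9) + (3) + (0) + (0)] = 12/12 = 1
(Exp terms are combined using exp(i*s)*conj(exp(i*t)) = exp(i*(s-t)), and sums of them are collapsed using the identity that for every m > 1 the m distinct m-th roots of unity sum to 0, e.g. 1 + exp(2*I*pi/3) + exp(-2*I*pi/3) = 0.)
Hence the multiplicities are chi_4: 1. Dimension check: dim(chi_4)*dim(chi_3) = 3*1 = 3 and sum (mult * dim) = 1*3 = 3.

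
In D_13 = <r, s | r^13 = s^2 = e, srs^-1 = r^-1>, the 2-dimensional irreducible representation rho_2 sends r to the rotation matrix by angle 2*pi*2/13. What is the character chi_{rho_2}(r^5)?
chi_{rho_2}(r^5) = 2*cos(2*pi*2*5/13) = 2*cos(6*pi/13)

Proof sketch: rho_2(r^5) is rotation by angle 2*pi*2*5/13, whose trace is 2*cos(2*pi*2*5/13) = 2*cos(6*pi/13).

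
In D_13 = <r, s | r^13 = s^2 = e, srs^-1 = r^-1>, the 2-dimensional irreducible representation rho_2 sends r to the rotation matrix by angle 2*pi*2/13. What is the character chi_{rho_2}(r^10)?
chi_{rho_2}(r^10) = 2*cos(2*pi*2*10/13) = -2*cos(pi/13)

Derivation: rho_2(r^10) is rotation by angle 2*pi*2*10/13, whose trace is 2*cos(2*pi*2*10/13) = -2*cos(pi/13).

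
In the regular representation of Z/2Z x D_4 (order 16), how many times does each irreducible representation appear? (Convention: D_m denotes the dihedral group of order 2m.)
Each irreducible V_i of dimension d_i appears with multiplicity d_i, i.e. rho_reg = (direct sum over all irreducibles V_i) d_i V_i. The irreducible dimensions for Z/2Z x D_4 are 1, 1, 1, 1, 1, 1, 1, 1, 2, 2: 8 irreducibles of dimension 1, each with multiplicity 1; 2 irreducibles of dimension 2, each with multiplicity 2. Total dimension 8*1*1 + 2*2*2 = 16 = |G|.

Solution. General theorem: in the regular representation of a finite group G, each irreducible appears with multiplicity equal to its dimension. Check: dim(rho_reg) = sum d_i^2 = 1 + 1 + 1 + 1 + 1 + 1 + 1 + 1 + 4 + 4 = 16 = |G|.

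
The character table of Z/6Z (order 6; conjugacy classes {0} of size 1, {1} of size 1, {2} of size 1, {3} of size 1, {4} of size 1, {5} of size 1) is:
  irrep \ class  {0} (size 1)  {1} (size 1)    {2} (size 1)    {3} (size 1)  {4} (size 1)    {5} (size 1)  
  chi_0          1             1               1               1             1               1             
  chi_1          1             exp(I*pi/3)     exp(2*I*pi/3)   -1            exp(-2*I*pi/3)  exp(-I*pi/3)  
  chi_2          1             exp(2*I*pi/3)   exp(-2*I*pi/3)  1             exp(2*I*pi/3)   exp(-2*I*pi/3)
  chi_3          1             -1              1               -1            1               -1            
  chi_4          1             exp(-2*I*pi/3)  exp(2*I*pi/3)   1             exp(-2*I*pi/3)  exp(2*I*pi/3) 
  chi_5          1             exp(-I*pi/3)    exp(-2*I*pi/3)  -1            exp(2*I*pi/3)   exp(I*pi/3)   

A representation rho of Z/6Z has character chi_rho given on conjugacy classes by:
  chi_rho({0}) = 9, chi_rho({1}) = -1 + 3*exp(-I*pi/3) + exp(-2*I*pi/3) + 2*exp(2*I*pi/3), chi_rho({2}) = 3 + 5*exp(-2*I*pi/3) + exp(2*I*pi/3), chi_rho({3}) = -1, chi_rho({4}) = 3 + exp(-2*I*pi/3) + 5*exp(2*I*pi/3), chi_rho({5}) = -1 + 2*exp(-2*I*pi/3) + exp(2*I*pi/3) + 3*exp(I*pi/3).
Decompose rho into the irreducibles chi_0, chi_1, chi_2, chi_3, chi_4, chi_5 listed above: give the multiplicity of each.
Multiplicities: chi_0: 1, chi_1: 0, chi_2: 2, chi_3: 2, chi_4: 1, chi_5: 3.

Working: Use <chi_rho, chi> = (1/|G|) sum_C |C| * chi_rho(C) * conj(chi(C)) with |G| = 6 for each irreducible chi in the table:
  <chi_rho, chi_0> = (1/6)[1*(9)*conj(1) + 1*(-1 + 3*exp(-I*pi/3) + exp(-2*I*pi/3) + 2*exp(2*I*pi/3))*conj(1) + 1*(3 + 5*exp(-2*I*pi/3) + exp(2*I*pi/3))*conj(1) + 1*(-1)*conj(1) + 1*(3 + exp(-2*I*pi/3) + 5*exp(2*I*pi/3))*conj(1) + 1*(-1 + 2*exp(-2*I*pi/3) + exp(2*I*pi/3) + 3*exp(I*pi/3))*conj(1)]
      = (1/6)[(9) + (-1 + 3*exp(-I*pi/3) + exp(-2*I*pi/3) + 2*exp(2*I*pi/3)) + (3 + 5*exp(-2*I*pi/3) + exp(2*I*pi/3)) + (-1) + (3 + exp(-2*I*pi/3) + 5*exp(2*I*pi/3)) + (-1 + 2*exp(-2*I*pi/3) + exp(2*I*pi/3) + 3*exp(I*pi/3))] = 6/6 = 1
  <chi_rho, chi_1> = (1/6)[1*(9)*conj(1) + 1*(-1 + 3*exp(-I*pi/3) + exp(-2*I*pi/3) + 2*exp(2*I*pi/3))*conj(exp(I*pi/3)) + 1*(3 + 5*exp(-2*I*pi/3) + exp(2*I*pi/3))*conj(exp(2*I*pi/3)) + 1*(-1)*conj(-1) + 1*(3 + exp(-2*I*pi/3) + 5*exp(2*I*pi/3))*conj(exp(-2*I*pi/3)) + 1*(-1 + 2*exp(-2*I*pi/3) + exp(2*I*pi/3) + 3*exp(I*pi/3))*conj(exp(-I*pi/3))]
      = (1/6)[(9) + (-2) + (1 + 3*exp(-2*I*pi/3) + 5*exp(2*I*pi/3)) + (1) + (1 + 5*exp(-2*I*pi/3) + 3*exp(2*I*pi/3)) + (-2)] = 0/6 = 0
  <chi_rho, chi_2> = (1/6)[1*(9)*conj(1) + 1*(-1 + 3*exp(-I*pi/3) + exp(-2*I*pi/3) + 2*exp(2*I*pi/3))*conj(exp(2*I*pi/3)) + 1*(3 + 5*exp(-2*I*pi/3) + exp(2*I*pi/3))*conj(exp(-2*I*pi/3)) + 1*(-1)*conj(1) + 1*(3 + exp(-2*I*pi/3) + 5*exp(2*I*pi/3))*conj(exp(2*I*pi/3)) + 1*(-1 + 2*exp(-2*I*pi/3) + exp(2*I*pi/3) + 3*exp(I*pi/3))*conj(exp(-2*I*pi/3))]
      = (1/6)[(9) + (-1 + exp(2*I*pi/3) - exp(-2*I*pi/3)) + (5 + exp(-2*I*pi/3) + 3*exp(2*I*pi/3)) + (-1) + (5 + 3*exp(-2*I*pi/3) + exp(2*I*pi/3)) + (-1 + exp(-2*I*pi/3) - exp(2*I*pi/3))] = 12/6 = 2
  <chi_rho, chi_3> = (1/6)[1*(9)*conj(1) + 1*(-1 + 3*exp(-I*pi/3) + exp(-2*I*pi/3) + 2*exp(2*I*pi/3))*conj(-1) + 1*(3 + 5*exp(-2*I*pi/3) + exp(2*I*pi/3))*conj(1) + 1*(-1)*conj(-1) + 1*(3 + exp(-2*I*pi/3) + 5*exp(2*I*pi/3))*conj(1) + 1*(-1 + 2*exp(-2*I*pi/3) + exp(2*I*pi/3) + 3*exp(I*pi/3))*conj(-1)]
      = (1/6)[(9) + (1 - 2*exp(2*I*pi/3) - exp(-2*I*pi/3) - 3*exp(-I*pi/3)) + (3 + 5*exp(-2*I*pi/3) + exp(2*I*pi/3)) + (1) + (3 + exp(-2*I*pi/3) + 5*exp(2*I*pi/3)) + (1 - 3*exp(I*pi/3) - exp(2*I*pi/3) - 2*exp(-2*I*pi/3))] = 12/6 = 2
  <chi_rho, chi_4> = (1/6)[1*(9)*conj(1) + 1*(-1 + 3*exp(-I*pi/3) + exp(-2*I*pi/3) + 2*exp(2*I*pi/3))*conj(exp(-2*I*pi/3)) + 1*(3 + 5*exp(-2*I*pi/3) + exp(2*I*pi/3))*conj(exp(2*I*pi/3)) + 1*(-1)*conj(1) + 1*(3 + exp(-2*I*pi/3) + 5*exp(2*I*pi/3))*conj(exp(-2*I*pi/3)) + 1*(-1 + 2*exp(-2*I*pi/3) + exp(2*I*pi/3) + 3*exp(I*pi/3))*conj(exp(2*I*pi/3))]
      = (1/6)[(9) + (2) + (1 + 3*exp(-2*I*pi/3) + 5*exp(2*I*pi/3)) + (-1) + (1 + 5*exp(-2*I*pi/3) + 3*exp(2*I*pi/3)) + (2)] = 6/6 = 1
  <chi_rho, chi_5> = (1/6)[1*(9)*conj(1) + 1*(-1 + 3*exp(-I*pi/3) + exp(-2*I*pi/3) + 2*exp(2*I*pi/3))*conj(exp(-I*pi/3)) + 1*(3 + 5*exp(-2*I*pi/3) + exp(2*I*pi/3))*conj(exp(-2*I*pi/3)) + 1*(-1)*conj(-1) + 1*(3 + exp(-2*I*pi/3) + 5*exp(2*I*pi/3))*conj(exp(2*I*pi/3)) + 1*(-1 + 2*exp(-2*I*pi/3) + exp(2*I*pi/3) + 3*exp(I*pi/3))*conj(exp(I*pi/3))]
      = (1/6)[(9) + (1 - exp(I*pi/3) + exp(-I*pi/3)) + (5 + exp(-2*I*pi/3) + 3*exp(2*I*pi/3)) + (1) + (5 + 3*exp(-2*I*pi/3) + exp(2*I*pi/3)) + (1 - exp(-I*pi/3) + exp(I*pi/3))] = 18/6 = 3
(Exp terms are combined using exp(i*s)*conj(exp(i*t)) = exp(i*(s-t)), and sums of them are collapsed using the identity that for every m > 1 the m distinct m-th roots of unity sum to 0, e.g. 1 + exp(2*I*pi/3) + exp(-2*I*pi/3) = 0.)
Dimension check: dim(rho) = sum (mult * dim) = 1*1 + 0*1 + 2*1 + 2*1 + 1*1 + 3*1 = 9 = chi_rho(e) = 9.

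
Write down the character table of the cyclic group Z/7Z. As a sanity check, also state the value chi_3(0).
Character table of Z/7Z (irreps indexed chi_0,...,chi_6 with chi_k(m) = zeta_7^(k*m), zeta_7 = exp(2*pi*i/7)):
  irrep \ class  {0} (size 1)  {1} (size 1)    {2} (size 1)    {3} (size 1)    {4} (size 1)    {5} (size 1)    {6} (size 1)  
  chi_0          1             1               1               1               1               1               1             
  chi_1          1             exp(2*I*pi/7)   exp(4*I*pi/7)   exp(6*I*pi/7)   exp(-6*I*pi/7)  exp(-4*I*pi/7)  exp(-2*I*pi/7)
  chi_2          1             exp(4*I*pi/7)   exp(-6*I*pi/7)  exp(-2*I*pi/7)  exp(2*I*pi/7)   exp(6*I*pi/7)   exp(-4*I*pi/7)
  chi_3          1             exp(6*I*pi/7)   exp(-2*I*pi/7)  exp(4*I*pi/7)   exp(-4*I*pi/7)  exp(2*I*pi/7)   exp(-6*I*pi/7)
  chi_4          1             exp(-6*I*pi/7)  exp(2*I*pi/7)   exp(-4*I*pi/7)  exp(4*I*pi/7)   exp(-2*I*pi/7)  exp(6*I*pi/7) 
  chi_5          1             exp(-4*I*pi/7)  exp(6*I*pi/7)   exp(2*I*pi/7)   exp(-2*I*pi/7)  exp(-6*I*pi/7)  exp(4*I*pi/7) 
  chi_6          1             exp(-2*I*pi/7)  exp(-4*I*pi/7)  exp(-6*I*pi/7)  exp(6*I*pi/7)   exp(4*I*pi/7)   exp(2*I*pi/7) 

Spot check: chi_3(0) = zeta_7^(3*0) = zeta_7^0 = 1.

Solution. Z/7Z is abelian, so all 7 irreducible complex representations are 1-dimensional. They are given by chi_k(m) = zeta_7^(k*m) for k = 0,...,6. Row orthogonality: sum_m chi_k(m) conj(chi_l(m)) = 7 * [k = l].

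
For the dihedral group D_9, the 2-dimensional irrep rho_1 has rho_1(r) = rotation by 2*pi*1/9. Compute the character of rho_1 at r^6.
chi_{rho_1}(r^6) = 2*cos(2*pi*1*6/9) = -1

Justification: rho_1(r^6) is rotation by angle 2*pi*1*6/9, whose trace is 2*cos(2*pi*1*6/9) = -1.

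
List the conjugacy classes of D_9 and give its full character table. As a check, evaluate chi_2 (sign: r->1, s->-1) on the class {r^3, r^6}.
Conjugacy classes: {e} of size 1, {r^1, r^8} of size 2, {r^2, r^7} of size 2, {r^3, r^6} of size 2, {r^4, r^5} of size 2, {s, sr, ..., sr^8} of size 9.
Character table:
  irrep \ class              {e} (size 1)  {r^1, r^8} (size 2)  {r^2, r^7} (size 2)  {r^3, r^6} (size 2)  {r^4, r^5} (size 2)  {s, sr, ..., sr^8} (size 9)
  chi_1 (triv)               1             1                    1                    1                    1                    1                          
  chi_2 (sign: r->1, s->-1)  1             1                    1                    1                    1                    -1                         
  chi_3 (2d, j=1)            2             2*cos(2*pi/9)        2*cos(4*pi/9)        -1                   -2*cos(pi/9)         0                          
  chi_4 (2d, j=2)            2             2*cos(4*pi/9)        -2*cos(pi/9)         -1                   2*cos(2*pi/9)        0                          
  chi_5 (2d, j=3)            2             -1                   -1                   2                    -1                   0                          
  chi_6 (2d, j=4)            2             -2*cos(pi/9)         2*cos(2*pi/9)        -1                   2*cos(4*pi/9)        0                          

Spot check: chi_2 (sign: r->1, s->-1) on {r^3, r^6} = 1.

Argument: D_9 has order 2*9 = 18 with 6 conjugacy classes, hence 6 irreducibles. Sum of squared dims 1 + 1 + 4 + 4 + 4 + 4 = 18 = |G|. Linear characters come from the abelianisation; the 2-dimensional irreps have character r^k -> 2*cos(2*pi*j*k/9), reflections -> 0.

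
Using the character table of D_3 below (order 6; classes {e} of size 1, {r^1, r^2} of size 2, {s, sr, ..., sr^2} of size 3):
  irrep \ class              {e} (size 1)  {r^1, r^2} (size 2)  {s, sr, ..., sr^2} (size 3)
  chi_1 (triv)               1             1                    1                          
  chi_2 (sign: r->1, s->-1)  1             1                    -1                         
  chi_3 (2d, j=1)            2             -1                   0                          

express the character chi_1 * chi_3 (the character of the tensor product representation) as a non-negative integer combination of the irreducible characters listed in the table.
chi_1 tensor chi_3 = chi_3 (all other irreducibles have multiplicity 0).

Derivation: The character of a tensor product is the pointwise product (chi_1 * chi_3)(C) = chi_1(C) * chi_3(C):
  {e}: (1)*(2), {r^1, r^2}: (1)*(-1), {s, sr, ..., sr^2}: (1)*(0)
so (chi_1 * chi_3) takes values
  {e} -> 2, {r^1, r^2} -> -1, {s, sr, ..., sr^2} -> 0.
Now take the inner product of this character with each irreducible chi from the table, <chi_1*chi_3, chi> = (1/6) sum_C |C| (chi_1*chi_3)(C) conj(chi(C)):
  <chi_1*chi_3, chi_1> = (1/6)[1*(2)*conj(1) + 2*(-1)*conj(1) + 3*(0)*conj(1)]
      = (1/6)[(2) + (-2) + (0)] = 0/6 = 0
  <chi_1*chi_3, chi_2> = (1/6)[1*(2)*conj(1) + 2*(-1)*conj(1) + 3*(0)*conj(-1)]
      = (1/6)[(2) + (-2) + (0)] = 0/6 = 0
  <chi_1*chi_3, chi_3> = (1/6)[1*(2)*conj(2) + 2*(-1)*conj(-1) + 3*(0)*conj(0)]
      = (1/6)[(4) + (2) + (0)] = 6/6 = 1
Hence the multiplicities are chi_3: 1. Dimension check: dim(chi_1)*dim(chi_3) = 1*2 = 2 and sum (mult * dim) = 1*2 = 2.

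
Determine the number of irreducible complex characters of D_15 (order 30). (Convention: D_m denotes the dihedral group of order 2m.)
9

Proof sketch: The number of irreducible complex representations of a finite group equals its number of conjugacy classes. D_15 has 9 conjugacy classes ((n+3)/2 for n odd), so D_15 (order 30) has exactly 9 irreducible complex representations.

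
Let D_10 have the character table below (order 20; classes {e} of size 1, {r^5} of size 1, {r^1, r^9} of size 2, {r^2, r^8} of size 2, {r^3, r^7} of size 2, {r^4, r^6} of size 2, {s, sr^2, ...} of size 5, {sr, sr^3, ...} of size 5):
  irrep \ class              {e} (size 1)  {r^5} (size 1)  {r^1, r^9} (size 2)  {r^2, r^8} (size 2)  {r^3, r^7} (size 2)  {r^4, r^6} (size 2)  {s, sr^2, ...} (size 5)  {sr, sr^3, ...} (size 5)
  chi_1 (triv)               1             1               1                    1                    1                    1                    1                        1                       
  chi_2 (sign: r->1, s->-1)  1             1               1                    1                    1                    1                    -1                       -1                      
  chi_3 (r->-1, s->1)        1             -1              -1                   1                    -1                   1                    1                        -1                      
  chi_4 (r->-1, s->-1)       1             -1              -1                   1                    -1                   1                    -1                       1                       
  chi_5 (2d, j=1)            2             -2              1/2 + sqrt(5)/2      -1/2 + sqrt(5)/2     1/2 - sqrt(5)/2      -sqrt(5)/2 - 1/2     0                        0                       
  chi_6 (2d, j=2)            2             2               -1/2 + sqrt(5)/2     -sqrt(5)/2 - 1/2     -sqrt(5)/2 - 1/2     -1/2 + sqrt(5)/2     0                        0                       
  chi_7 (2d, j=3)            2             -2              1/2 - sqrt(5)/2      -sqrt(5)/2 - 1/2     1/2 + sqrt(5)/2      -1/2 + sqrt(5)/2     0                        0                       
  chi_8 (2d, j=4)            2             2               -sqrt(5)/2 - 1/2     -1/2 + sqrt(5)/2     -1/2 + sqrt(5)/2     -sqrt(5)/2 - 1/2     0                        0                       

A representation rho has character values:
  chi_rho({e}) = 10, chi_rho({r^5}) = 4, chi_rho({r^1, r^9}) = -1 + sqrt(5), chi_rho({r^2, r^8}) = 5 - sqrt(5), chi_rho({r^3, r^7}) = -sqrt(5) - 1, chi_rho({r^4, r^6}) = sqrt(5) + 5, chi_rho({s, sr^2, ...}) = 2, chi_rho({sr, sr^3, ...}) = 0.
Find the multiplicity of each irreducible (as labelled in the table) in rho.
Multiplicities: chi_1: 2, chi_2: 1, chi_3: 2, chi_4: 1, chi_5: 0, chi_6: 2, chi_7: 0, chi_8: 0.

Derivation: Use <chi_rho, chi> = (1/|G|) sum_C |C| * chi_rho(C) * conj(chi(C)) with |G| = 20 for each irreducible chi in the table:
  <chi_rho, chi_1> = (1/20)[1*(10)*conj(1) + 1*(4)*conj(1) + 2*(-1 + sqrt(5))*conj(1) + 2*(5 - sqrt(5))*conj(1) + 2*(-sqrt(5) - 1)*conj(1) + 2*(sqrt(5) + 5)*conj(1) + 5*(2)*conj(1) + 5*(0)*conj(1)]
      = (1/20)[(10) + (4) + (-2 + 2*sqrt(5)) + (10 - 2*sqrt(5)) + (-2*sqrt(5) - 2) + (2*sqrt(5) + 10) + (10) + (0)] = 40/20 = 2
  <chi_rho, chi_2> = (1/20)[1*(10)*conj(1) + 1*(4)*conj(1) + 2*(-1 + sqrt(5))*conj(1) + 2*(5 - sqrt(5))*conj(1) + 2*(-sqrt(5) - 1)*conj(1) + 2*(sqrt(5) + 5)*conj(1) + 5*(2)*conj(-1) + 5*(0)*conj(-1)]
      = (1/20)[(10) + (4) + (-2 + 2*sqrt(5)) + (10 - 2*sqrt(5)) + (-2*sqrt(5) - 2) + (2*sqrt(5) + 10) + (-10) + (0)] = 20/20 = 1
  <chi_rho, chi_3> = (1/20)[1*(10)*conj(1) + 1*(4)*conj(-1) + 2*(-1 + sqrt(5))*conj(-1) + 2*(5 - sqrt(5))*conj(1) + 2*(-sqrt(5) - 1)*conj(-1) + 2*(sqrt(5) + 5)*conj(1) + 5*(2)*conj(1) + 5*(0)*conj(-1)]
      = (1/20)[(10) + (-4) + (2 - 2*sqrt(5)) + (10 - 2*sqrt(5)) + (2 + 2*sqrt(5)) + (2*sqrt(5) + 10) + (10) + (0)] = 40/20 = 2
  <chi_rho, chi_4> = (1/20)[1*(10)*conj(1) + 1*(4)*conj(-1) + 2*(-1 + sqrt(5))*conj(-1) + 2*(5 - sqrt(5))*conj(1) + 2*(-sqrt(5) - 1)*conj(-1) + 2*(sqrt(5) + 5)*conj(1) + 5*(2)*conj(-1) + 5*(0)*conj(1)]
      = (1/20)[(10) + (-4) + (2 - 2*sqrt(5)) + (10 - 2*sqrt(5)) + (2 + 2*sqrt(5)) + (2*sqrt(5) + 10) + (-10) + (0)] = 20/20 = 1
  <chi_rho, chi_5> = (1/20)[1*(10)*conj(2) + 1*(4)*conj(-2) + 2*(-1 + sqrt(5))*conj(1/2 + sqrt(5)/2) + 2*(5 - sqrt(5))*conj(-1/2 + sqrt(5)/2) + 2*(-sqrt(5) - 1)*conj(1/2 - sqrt(5)/2) + 2*(sqrt(5) + 5)*conj(-sqrt(5)/2 - 1/2) + 5*(2)*conj(0) + 5*(0)*conj(0)]
      = (1/20)[(20) + (-8) + (4) + (-10 + 6*sqrt(5)) + (4) + (-6*sqrt(5) - 10) + (0) + (0)] = 0/20 = 0
  <chi_rho, chi_6> = (1/20)[1*(10)*conj(2) + 1*(4)*conj(2) + 2*(-1 + sqrt(5))*conj(-1/2 + sqrt(5)/2) + 2*(5 - sqrt(5))*conj(-sqrt(5)/2 - 1/2) + 2*(-sqrt(5) - 1)*conj(-sqrt(5)/2 - 1/2) + 2*(sqrt(5) + 5)*conj(-1/2 + sqrt(5)/2) + 5*(2)*conj(0) + 5*(0)*conj(0)]
      = (1/20)[(20) + (8) + (6 - 2*sqrt(5)) + (-4*sqrt(5)) + (2*sqrt(5) + 6) + (4*sqrt(5)) + (0) + (0)] = 40/20 = 2
  <chi_rho, chi_7> = (1/20)[1*(10)*conj(2) + 1*(4)*conj(-2) + 2*(-1 + sqrt(5))*conj(1/2 - sqrt(5)/2) + 2*(5 - sqrt(5))*conj(-sqrt(5)/2 - 1/2) + 2*(-sqrt(5) - 1)*conj(1/2 + sqrt(5)/2) + 2*(sqrt(5) + 5)*conj(-1/2 + sqrt(5)/2) + 5*(2)*conj(0) + 5*(0)*conj(0)]
      = (1/20)[(20) + (-8) + (-6 + 2*sqrt(5)) + (-4*sqrt(5)) + (-6 - 2*sqrt(5)) + (4*sqrt(5)) + (0) + (0)] = 0/20 = 0
  <chi_rho, chi_8> = (1/20)[1*(10)*conj(2) + 1*(4)*conj(2) + 2*(-1 + sqrt(5))*conj(-sqrt(5)/2 - 1/2) + 2*(5 - sqrt(5))*conj(-1/2 + sqrt(5)/2) + 2*(-sqrt(5) - 1)*conj(-1/2 + sqrt(5)/2) + 2*(sqrt(5) + 5)*conj(-sqrt(5)/2 - 1/2) + 5*(2)*conj(0) + 5*(0)*conj(0)]
      = (1/20)[(20) + (8) + (-4) + (-10 + 6*sqrt(5)) + (-4) + (-6*sqrt(5) - 10) + (0) + (0)] = 0/20 = 0
Dimension check: dim(rho) = sum (mult * dim) = 2*1 + 1*1 + 2*1 + 1*1 + 0*2 + 2*2 + 0*2 + 0*2 = 10 = chi_rho(e) = 10.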